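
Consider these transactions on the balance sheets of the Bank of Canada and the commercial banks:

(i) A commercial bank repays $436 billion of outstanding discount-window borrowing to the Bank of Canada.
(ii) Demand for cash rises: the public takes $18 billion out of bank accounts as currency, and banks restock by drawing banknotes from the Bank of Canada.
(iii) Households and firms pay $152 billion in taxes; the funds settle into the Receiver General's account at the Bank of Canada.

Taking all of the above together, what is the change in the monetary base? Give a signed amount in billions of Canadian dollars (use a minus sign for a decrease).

Bank of Canada balance sheet:
  Assets:      Loans to banks −$436B
  Liabilities: Bank reserves −$606B, Currency in circulation +$18B, Government deposits +$152B
Monetary base = currency + reserves: +$18B + (−$606B) = -$588 billion.

-$588 billion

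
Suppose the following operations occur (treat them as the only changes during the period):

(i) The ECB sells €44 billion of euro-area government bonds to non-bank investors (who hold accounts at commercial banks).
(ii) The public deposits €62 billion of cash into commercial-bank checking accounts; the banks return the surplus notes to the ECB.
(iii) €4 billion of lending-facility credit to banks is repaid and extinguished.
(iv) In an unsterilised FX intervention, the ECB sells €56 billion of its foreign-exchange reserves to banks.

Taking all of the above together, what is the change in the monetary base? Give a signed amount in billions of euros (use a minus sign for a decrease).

-€104 billion

Asset sale (to non-banks) €44 billion: ECB balance sheet contracts → −€44B.
Currency deposit €62 billion: just a shift between currency and reserves — both are base money → 0.
Discount-window repayment €4 billion: ECB balance sheet contracts → −€4B.
FX sale €56 billion: ECB balance sheet contracts → −€56B.
Net: −44 + 0 − 4 − 56 = -€104 billion.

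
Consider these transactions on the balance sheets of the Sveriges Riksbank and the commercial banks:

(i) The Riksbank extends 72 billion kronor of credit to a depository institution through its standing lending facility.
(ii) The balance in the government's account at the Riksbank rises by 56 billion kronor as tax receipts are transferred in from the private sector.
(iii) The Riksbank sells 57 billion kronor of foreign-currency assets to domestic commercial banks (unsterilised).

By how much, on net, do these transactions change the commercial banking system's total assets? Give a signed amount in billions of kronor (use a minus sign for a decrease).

Riksbank balance sheet:
  Assets:      Loans to banks +72B, Foreign assets −57B
  Liabilities: Bank reserves −41B, Government deposits +56B
Commercial banking system:
  Assets:      Reserves at CB −41B, Foreign assets +57B
  Liabilities: Checkable deposits −56B, Borrowings from CB +72B
Change in total bank assets = +16 billion.

+16 billion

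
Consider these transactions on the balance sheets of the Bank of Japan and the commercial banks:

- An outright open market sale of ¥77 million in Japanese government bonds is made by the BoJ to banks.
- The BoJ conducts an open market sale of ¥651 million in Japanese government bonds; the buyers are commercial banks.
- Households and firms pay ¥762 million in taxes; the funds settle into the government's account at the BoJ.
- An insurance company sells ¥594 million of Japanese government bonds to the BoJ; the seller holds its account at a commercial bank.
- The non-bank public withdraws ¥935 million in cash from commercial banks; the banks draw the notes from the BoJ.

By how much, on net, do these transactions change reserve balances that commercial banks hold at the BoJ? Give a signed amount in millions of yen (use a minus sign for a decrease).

OMO sale (to banks) ¥77 million: the buying banks pay out of their reserve balances → −¥77M.
OMO sale (to banks) ¥651 million: the buying banks pay out of their reserve balances → −¥651M.
Government account inflow ¥762 million: funds move from bank reserves into the government account → −¥762M.
Asset purchase (from non-banks) ¥594 million: the BoJ pays by crediting reserve accounts → +¥594M.
Currency withdrawal ¥935 million: banks swap reserves for currency → −¥935M.
Net: −77 − 651 − 762 + 594 − 935 = -¥1831 million.

-¥1831 million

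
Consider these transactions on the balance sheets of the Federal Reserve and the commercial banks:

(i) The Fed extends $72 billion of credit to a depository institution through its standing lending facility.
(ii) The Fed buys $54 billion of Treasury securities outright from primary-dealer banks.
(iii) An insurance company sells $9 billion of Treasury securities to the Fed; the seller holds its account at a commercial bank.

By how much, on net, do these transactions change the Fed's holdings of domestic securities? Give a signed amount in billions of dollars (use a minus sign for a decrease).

Discount-window loan $72 billion: the Fed's securities portfolio is untouched → 0.
OMO purchase (from banks) $54 billion: securities added to the Fed's portfolio → +$54B.
Asset purchase (from non-banks) $9 billion: securities added to the Fed's portfolio → +$9B.
Net: 0 + 54 + 9 = +$63 billion.

+$63 billion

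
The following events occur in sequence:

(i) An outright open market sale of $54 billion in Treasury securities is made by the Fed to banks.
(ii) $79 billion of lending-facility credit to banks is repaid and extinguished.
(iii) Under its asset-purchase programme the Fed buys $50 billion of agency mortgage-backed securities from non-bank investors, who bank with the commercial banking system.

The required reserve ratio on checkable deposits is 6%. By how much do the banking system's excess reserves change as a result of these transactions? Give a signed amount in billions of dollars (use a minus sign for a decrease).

-$86 billion

OMO sale (to banks) $54 billion: reserves −$54B, deposits 0.
Discount-window repayment $79 billion: reserves −$79B, deposits 0.
Asset purchase (from non-banks) $50 billion: reserves +$50B, deposits +$50B.
Totals: Δreserves = −$83B, Δdeposits = +$50B.
Δrequired reserves = 6% × +$50B = +$3B.
Δexcess reserves = Δreserves − Δrequired = −$83B − (+$3B) = -$86 billion.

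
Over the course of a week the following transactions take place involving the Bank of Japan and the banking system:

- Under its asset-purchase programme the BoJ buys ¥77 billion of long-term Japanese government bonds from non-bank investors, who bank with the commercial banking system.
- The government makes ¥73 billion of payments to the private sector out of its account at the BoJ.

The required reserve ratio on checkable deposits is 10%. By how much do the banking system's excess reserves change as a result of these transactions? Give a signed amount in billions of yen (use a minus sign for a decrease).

+¥135 billion

Asset purchase (from non-banks) ¥77 billion: reserves +¥77B, deposits +¥77B.
Government spending ¥73 billion: reserves +¥73B, deposits +¥73B.
Totals: Δreserves = +¥150B, Δdeposits = +¥150B.
Δrequired reserves = 10% × +¥150B = +¥15B.
Δexcess reserves = Δreserves − Δrequired = +¥150B − (+¥15B) = +¥135 billion.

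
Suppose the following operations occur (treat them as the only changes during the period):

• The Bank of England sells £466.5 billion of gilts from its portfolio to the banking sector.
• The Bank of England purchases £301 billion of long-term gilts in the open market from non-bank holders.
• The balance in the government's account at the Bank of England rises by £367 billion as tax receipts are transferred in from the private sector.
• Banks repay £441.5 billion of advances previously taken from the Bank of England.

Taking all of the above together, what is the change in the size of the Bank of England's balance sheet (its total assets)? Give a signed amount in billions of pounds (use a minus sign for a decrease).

-£607 billion

OMO sale (to banks) £466.5 billion: a Bank of England asset is shed → −£466.5B.
Asset purchase (from non-banks) £301 billion: a Bank of England asset is acquired → +£301B.
Government account inflow £367 billion: only the composition of liabilities changes → 0.
Discount-window repayment £441.5 billion: a Bank of England asset is shed → −£441.5B.
Net: −466.5 + 301 + 0 − 441.5 = -£607 billion.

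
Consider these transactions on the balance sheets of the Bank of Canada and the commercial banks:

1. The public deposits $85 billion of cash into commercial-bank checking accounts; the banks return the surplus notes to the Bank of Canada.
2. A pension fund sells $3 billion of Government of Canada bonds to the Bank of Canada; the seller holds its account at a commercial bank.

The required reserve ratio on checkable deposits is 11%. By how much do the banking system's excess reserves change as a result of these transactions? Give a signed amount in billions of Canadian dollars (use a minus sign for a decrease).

+$78.32 billion

Currency deposit $85 billion: reserves +$85B, deposits +$85B.
Asset purchase (from non-banks) $3 billion: reserves +$3B, deposits +$3B.
Totals: Δreserves = +$88B, Δdeposits = +$88B.
Δrequired reserves = 11% × +$88B = +$9.68B.
Δexcess reserves = Δreserves − Δrequired = +$88B − (+$9.68B) = +$78.32 billion.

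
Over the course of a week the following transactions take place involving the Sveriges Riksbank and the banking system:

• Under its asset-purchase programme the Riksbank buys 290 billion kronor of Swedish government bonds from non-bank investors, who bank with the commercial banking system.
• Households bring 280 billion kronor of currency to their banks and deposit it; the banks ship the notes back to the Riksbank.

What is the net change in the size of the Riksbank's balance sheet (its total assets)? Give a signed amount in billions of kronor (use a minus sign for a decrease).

+290 billion

Riksbank balance sheet:
  Assets:      Securities +290B
  Liabilities: Bank reserves +570B, Currency in circulation −280B
Commercial banking system:
  Assets:      Reserves at CB +570B
  Liabilities: Checkable deposits +570B
Change in total Riksbank assets = +290 billion.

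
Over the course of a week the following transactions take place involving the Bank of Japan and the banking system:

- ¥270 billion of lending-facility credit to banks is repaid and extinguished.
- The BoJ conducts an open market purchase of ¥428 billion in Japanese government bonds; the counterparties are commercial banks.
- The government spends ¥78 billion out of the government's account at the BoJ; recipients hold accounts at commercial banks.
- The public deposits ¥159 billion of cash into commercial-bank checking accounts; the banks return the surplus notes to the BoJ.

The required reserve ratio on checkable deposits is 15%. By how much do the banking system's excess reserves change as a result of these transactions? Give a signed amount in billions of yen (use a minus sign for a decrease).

+¥359.45 billion

Discount-window repayment ¥270 billion: reserves −¥270B, deposits 0.
OMO purchase (from banks) ¥428 billion: reserves +¥428B, deposits 0.
Government spending ¥78 billion: reserves +¥78B, deposits +¥78B.
Currency deposit ¥159 billion: reserves +¥159B, deposits +¥159B.
Totals: Δreserves = +¥395B, Δdeposits = +¥237B.
Δrequired reserves = 15% × +¥237B = +¥35.55B.
Δexcess reserves = Δreserves − Δrequired = +¥395B − (+¥35.55B) = +¥359.45 billion.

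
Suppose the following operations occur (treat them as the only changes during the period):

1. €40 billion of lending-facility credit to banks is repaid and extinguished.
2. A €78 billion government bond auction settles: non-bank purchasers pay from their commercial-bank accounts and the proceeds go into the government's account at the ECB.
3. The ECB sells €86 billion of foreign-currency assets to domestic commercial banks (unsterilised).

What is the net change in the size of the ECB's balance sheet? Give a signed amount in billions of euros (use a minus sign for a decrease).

-€126 billion

ECB balance sheet:
  Assets:      Loans to banks −€40B, Foreign assets −€86B
  Liabilities: Bank reserves −€204B, Government deposits +€78B
Commercial banking system:
  Assets:      Reserves at CB −€204B, Foreign assets +€86B
  Liabilities: Checkable deposits −€78B, Borrowings from CB −€40B
Change in total ECB assets = -€126 billion.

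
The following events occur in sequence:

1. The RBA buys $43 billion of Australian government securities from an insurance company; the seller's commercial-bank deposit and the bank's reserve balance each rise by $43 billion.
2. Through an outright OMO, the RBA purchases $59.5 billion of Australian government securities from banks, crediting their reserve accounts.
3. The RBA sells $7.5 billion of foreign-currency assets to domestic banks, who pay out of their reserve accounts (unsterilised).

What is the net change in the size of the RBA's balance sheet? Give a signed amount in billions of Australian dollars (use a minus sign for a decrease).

+$95 billion

Asset purchase (from non-banks) $43 billion: an RBA asset is acquired → +$43B.
OMO purchase (from banks) $59.5 billion: an RBA asset is acquired → +$59.5B.
FX sale $7.5 billion: an RBA asset is shed → −$7.5B.
Net: 43 + 59.5 − 7.5 = +$95 billion.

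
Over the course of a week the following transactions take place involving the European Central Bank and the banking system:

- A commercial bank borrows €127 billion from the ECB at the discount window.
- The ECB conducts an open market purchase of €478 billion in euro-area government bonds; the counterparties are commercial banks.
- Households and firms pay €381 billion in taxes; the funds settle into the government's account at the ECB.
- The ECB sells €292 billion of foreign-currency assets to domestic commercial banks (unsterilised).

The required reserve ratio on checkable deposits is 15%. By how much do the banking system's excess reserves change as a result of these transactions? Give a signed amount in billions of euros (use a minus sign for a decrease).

Discount-window loan €127 billion: reserves +€127B, deposits 0.
OMO purchase (from banks) €478 billion: reserves +€478B, deposits 0.
Government account inflow €381 billion: reserves −€381B, deposits −€381B.
FX sale €292 billion: reserves −€292B, deposits 0.
Totals: Δreserves = −€68B, Δdeposits = −€381B.
Δrequired reserves = 15% × −€381B = −€57.15B.
Δexcess reserves = Δreserves − Δrequired = −€68B − (−€57.15B) = -€10.85 billion.

-€10.85 billion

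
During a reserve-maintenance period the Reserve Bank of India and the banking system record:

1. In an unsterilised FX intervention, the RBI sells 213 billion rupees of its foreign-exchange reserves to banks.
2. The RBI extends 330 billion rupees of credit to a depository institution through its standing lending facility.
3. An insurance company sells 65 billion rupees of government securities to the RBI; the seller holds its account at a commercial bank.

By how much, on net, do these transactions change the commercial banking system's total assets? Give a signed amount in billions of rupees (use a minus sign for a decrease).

+395 billion

FX sale 213 billion rupees: just an asset swap on bank balance sheets → 0.
Discount-window loan 330 billion rupees: bank balance sheets expand → +330B.
Asset purchase (from non-banks) 65 billion rupees: bank balance sheets expand → +65B.
Net: 0 + 330 + 65 = +395 billion.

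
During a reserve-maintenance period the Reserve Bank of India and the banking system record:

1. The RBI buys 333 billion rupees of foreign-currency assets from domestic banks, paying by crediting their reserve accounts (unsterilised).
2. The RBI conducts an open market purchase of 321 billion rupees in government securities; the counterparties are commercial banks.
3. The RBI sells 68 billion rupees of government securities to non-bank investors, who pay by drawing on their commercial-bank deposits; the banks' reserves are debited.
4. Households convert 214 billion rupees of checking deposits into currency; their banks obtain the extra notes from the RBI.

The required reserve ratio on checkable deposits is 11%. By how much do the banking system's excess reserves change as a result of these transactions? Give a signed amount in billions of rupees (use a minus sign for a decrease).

+403.02 billion

FX purchase 333 billion rupees: reserves +333B, deposits 0.
OMO purchase (from banks) 321 billion rupees: reserves +321B, deposits 0.
Asset sale (to non-banks) 68 billion rupees: reserves −68B, deposits −68B.
Currency withdrawal 214 billion rupees: reserves −214B, deposits −214B.
Totals: Δreserves = +372B, Δdeposits = −282B.
Δrequired reserves = 11% × −282B = −31.02B.
Δexcess reserves = Δreserves − Δrequired = +372B − (−31.02B) = +403.02 billion.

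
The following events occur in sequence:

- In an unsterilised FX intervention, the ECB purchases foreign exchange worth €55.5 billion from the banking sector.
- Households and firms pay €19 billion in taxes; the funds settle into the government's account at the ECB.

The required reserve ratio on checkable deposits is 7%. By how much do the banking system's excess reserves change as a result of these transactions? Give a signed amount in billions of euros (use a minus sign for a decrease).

FX purchase €55.5 billion: reserves +€55.5B, deposits 0.
Government account inflow €19 billion: reserves −€19B, deposits −€19B.
Totals: Δreserves = +€36.5B, Δdeposits = −€19B.
Δrequired reserves = 7% × −€19B = −€1.33B.
Δexcess reserves = Δreserves − Δrequired = +€36.5B − (−€1.33B) = +€37.83 billion.

+€37.83 billion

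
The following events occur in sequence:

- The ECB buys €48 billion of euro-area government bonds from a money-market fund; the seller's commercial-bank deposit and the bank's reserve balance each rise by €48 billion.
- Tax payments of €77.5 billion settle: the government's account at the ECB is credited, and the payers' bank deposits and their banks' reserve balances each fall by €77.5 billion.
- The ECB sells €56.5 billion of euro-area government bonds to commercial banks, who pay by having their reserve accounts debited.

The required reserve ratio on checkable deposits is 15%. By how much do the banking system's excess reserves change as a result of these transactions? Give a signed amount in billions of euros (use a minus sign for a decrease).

Asset purchase (from non-banks) €48 billion: reserves +€48B, deposits +€48B.
Government account inflow €77.5 billion: reserves −€77.5B, deposits −€77.5B.
OMO sale (to banks) €56.5 billion: reserves −€56.5B, deposits 0.
Totals: Δreserves = −€86B, Δdeposits = −€29.5B.
Δrequired reserves = 15% × −€29.5B = −€4.425B.
Δexcess reserves = Δreserves − Δrequired = −€86B − (−€4.425B) = -€81.575 billion.

-€81.575 billion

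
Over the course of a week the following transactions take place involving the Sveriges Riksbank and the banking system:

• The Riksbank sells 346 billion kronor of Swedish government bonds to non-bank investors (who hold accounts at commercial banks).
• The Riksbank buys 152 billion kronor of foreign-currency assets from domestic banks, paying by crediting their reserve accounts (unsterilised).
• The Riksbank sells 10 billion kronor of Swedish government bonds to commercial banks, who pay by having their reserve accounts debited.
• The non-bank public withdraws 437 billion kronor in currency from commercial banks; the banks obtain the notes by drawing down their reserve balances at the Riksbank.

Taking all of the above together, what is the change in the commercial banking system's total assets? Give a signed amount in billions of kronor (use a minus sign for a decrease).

Asset sale (to non-banks) 346 billion kronor: bank balance sheets shrink → −346B.
FX purchase 152 billion kronor: just an asset swap on bank balance sheets → 0.
OMO sale (to banks) 10 billion kronor: just an asset swap on bank balance sheets → 0.
Currency withdrawal 437 billion kronor: bank balance sheets shrink → −437B.
Net: −346 + 0 + 0 − 437 = -783 billion.

-783 billion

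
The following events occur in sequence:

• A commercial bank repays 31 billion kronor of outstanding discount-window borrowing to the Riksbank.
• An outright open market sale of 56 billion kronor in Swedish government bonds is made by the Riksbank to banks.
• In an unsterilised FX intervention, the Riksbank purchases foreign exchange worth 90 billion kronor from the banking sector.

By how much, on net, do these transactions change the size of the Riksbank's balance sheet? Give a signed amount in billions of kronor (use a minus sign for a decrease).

+3 billion

Riksbank balance sheet:
  Assets:      Securities −56B, Loans to banks −31B, Foreign assets +90B
  Liabilities: Bank reserves +3B
Change in total Riksbank assets = +3 billion.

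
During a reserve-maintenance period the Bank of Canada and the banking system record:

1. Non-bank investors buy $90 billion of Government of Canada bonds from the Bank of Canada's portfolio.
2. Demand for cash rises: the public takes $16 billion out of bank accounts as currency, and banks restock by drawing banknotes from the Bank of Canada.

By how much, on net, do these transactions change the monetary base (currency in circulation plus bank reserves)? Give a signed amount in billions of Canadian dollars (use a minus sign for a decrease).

-$90 billion

Asset sale (to non-banks) $90 billion: Bank of Canada balance sheet contracts → −$90B.
Currency withdrawal $16 billion: just a shift between currency and reserves — both are base money → 0.
Net: −90 + 0 = -$90 billion.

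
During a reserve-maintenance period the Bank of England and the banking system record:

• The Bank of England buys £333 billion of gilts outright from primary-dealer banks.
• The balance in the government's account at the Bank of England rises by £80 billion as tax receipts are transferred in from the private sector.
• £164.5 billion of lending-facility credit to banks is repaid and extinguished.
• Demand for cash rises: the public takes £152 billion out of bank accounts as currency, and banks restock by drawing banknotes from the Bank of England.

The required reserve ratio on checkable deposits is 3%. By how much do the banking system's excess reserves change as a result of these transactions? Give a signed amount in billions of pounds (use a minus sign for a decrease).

-£56.54 billion

OMO purchase (from banks) £333 billion: reserves +£333B, deposits 0.
Government account inflow £80 billion: reserves −£80B, deposits −£80B.
Discount-window repayment £164.5 billion: reserves −£164.5B, deposits 0.
Currency withdrawal £152 billion: reserves −£152B, deposits −£152B.
Totals: Δreserves = −£63.5B, Δdeposits = −£232B.
Δrequired reserves = 3% × −£232B = −£6.96B.
Δexcess reserves = Δreserves − Δrequired = −£63.5B − (−£6.96B) = -£56.54 billion.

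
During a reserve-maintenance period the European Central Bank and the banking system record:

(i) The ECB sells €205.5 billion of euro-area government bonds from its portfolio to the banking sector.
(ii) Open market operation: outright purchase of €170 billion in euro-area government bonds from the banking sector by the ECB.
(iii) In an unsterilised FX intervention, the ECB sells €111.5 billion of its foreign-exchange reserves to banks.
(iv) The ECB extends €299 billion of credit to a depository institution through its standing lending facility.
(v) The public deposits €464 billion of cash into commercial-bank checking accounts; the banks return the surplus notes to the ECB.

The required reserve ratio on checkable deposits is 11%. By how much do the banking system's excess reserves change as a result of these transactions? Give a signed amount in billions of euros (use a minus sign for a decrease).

OMO sale (to banks) €205.5 billion: reserves −€205.5B, deposits 0.
OMO purchase (from banks) €170 billion: reserves +€170B, deposits 0.
FX sale €111.5 billion: reserves −€111.5B, deposits 0.
Discount-window loan €299 billion: reserves +€299B, deposits 0.
Currency deposit €464 billion: reserves +€464B, deposits +€464B.
Totals: Δreserves = +€616B, Δdeposits = +€464B.
Δrequired reserves = 11% × +€464B = +€51.04B.
Δexcess reserves = Δreserves − Δrequired = +€616B − (+€51.04B) = +€564.96 billion.

+€564.96 billion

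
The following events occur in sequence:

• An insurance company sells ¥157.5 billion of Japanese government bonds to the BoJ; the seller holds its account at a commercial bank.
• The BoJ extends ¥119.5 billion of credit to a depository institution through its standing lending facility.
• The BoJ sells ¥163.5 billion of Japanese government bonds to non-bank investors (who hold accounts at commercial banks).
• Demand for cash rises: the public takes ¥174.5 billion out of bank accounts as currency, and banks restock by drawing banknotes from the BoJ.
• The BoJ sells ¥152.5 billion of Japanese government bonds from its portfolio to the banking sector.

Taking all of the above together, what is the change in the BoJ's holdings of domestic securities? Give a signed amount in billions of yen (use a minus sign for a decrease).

BoJ balance sheet:
  Assets:      Securities −¥158.5B, Loans to banks +¥119.5B
  Liabilities: Bank reserves −¥213.5B, Currency in circulation +¥174.5B
So the change in the BoJ's holdings of domestic securities is -¥158.5 billion.

-¥158.5 billion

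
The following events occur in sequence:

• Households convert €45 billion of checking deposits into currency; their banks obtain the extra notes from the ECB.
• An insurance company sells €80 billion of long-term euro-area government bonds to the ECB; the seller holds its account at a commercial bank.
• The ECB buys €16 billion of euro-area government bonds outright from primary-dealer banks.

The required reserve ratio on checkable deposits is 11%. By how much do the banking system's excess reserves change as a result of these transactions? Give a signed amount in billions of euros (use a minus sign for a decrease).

Currency withdrawal €45 billion: reserves −€45B, deposits −€45B.
Asset purchase (from non-banks) €80 billion: reserves +€80B, deposits +€80B.
OMO purchase (from banks) €16 billion: reserves +€16B, deposits 0.
Totals: Δreserves = +€51B, Δdeposits = +€35B.
Δrequired reserves = 11% × +€35B = +€3.85B.
Δexcess reserves = Δreserves − Δrequired = +€51B − (+€3.85B) = +€47.15 billion.

+€47.15 billion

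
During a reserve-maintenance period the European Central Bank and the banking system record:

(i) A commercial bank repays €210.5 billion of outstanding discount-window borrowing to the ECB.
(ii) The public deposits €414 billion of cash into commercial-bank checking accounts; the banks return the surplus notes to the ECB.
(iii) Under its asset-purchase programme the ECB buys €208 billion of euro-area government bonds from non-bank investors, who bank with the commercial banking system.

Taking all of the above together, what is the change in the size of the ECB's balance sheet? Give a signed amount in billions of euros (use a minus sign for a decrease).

-€2.5 billion

Discount-window repayment €210.5 billion: an ECB asset is shed → −€210.5B.
Currency deposit €414 billion: only the composition of liabilities changes → 0.
Asset purchase (from non-banks) €208 billion: an ECB asset is acquired → +€208B.
Net: −210.5 + 0 + 208 = -€2.5 billion.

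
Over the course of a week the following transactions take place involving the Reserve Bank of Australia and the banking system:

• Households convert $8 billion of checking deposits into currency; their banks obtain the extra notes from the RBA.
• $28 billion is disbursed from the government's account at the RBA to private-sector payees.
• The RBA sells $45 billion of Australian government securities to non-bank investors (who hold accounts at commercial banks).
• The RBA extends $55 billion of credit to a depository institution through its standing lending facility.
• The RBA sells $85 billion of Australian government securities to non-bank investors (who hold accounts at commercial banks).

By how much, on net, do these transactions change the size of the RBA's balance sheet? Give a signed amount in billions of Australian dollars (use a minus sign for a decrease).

Currency withdrawal $8 billion: only the composition of liabilities changes → 0.
Government spending $28 billion: only the composition of liabilities changes → 0.
Asset sale (to non-banks) $45 billion: an RBA asset is shed → −$45B.
Discount-window loan $55 billion: an RBA asset is acquired → +$55B.
Asset sale (to non-banks) $85 billion: an RBA asset is shed → −$85B.
Net: 0 + 0 − 45 + 55 − 85 = -$75 billion.

-$75 billion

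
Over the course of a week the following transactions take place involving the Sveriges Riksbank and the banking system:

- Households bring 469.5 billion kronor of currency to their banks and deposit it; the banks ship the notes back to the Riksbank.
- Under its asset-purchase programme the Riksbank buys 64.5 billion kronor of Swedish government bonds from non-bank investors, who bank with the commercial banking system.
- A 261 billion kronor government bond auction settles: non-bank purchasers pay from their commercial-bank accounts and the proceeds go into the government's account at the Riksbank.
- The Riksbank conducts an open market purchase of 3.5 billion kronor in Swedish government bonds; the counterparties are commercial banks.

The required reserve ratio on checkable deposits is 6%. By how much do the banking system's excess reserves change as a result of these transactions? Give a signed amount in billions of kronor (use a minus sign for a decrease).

+260.12 billion

Currency deposit 469.5 billion kronor: reserves +469.5B, deposits +469.5B.
Asset purchase (from non-banks) 64.5 billion kronor: reserves +64.5B, deposits +64.5B.
Government account inflow 261 billion kronor: reserves −261B, deposits −261B.
OMO purchase (from banks) 3.5 billion kronor: reserves +3.5B, deposits 0.
Totals: Δreserves = +276.5B, Δdeposits = +273B.
Δrequired reserves = 6% × +273B = +16.38B.
Δexcess reserves = Δreserves − Δrequired = +276.5B − (+16.38B) = +260.12 billion.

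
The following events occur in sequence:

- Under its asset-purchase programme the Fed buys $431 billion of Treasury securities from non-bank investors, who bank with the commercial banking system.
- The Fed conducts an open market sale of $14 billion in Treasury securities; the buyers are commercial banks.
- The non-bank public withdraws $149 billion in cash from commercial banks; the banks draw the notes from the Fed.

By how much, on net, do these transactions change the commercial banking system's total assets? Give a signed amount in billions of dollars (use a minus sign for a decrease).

+$282 billion

Fed balance sheet:
  Assets:      Securities +$417B
  Liabilities: Bank reserves +$268B, Currency in circulation +$149B
Commercial banking system:
  Assets:      Reserves at CB +$268B, Securities +$14B
  Liabilities: Checkable deposits +$282B
Change in total bank assets = +$282 billion.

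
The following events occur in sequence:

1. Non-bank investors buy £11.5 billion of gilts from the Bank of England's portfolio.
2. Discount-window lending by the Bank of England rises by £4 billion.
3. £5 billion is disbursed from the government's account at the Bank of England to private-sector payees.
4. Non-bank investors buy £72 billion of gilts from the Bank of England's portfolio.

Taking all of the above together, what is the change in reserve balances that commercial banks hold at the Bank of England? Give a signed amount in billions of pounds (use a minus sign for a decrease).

Asset sale (to non-banks) £11.5 billion: the non-bank buyers' banks settle from reserves → −£11.5B.
Discount-window loan £4 billion: the loan is credited to the bank's reserve account → +£4B.
Government spending £5 billion: government payments flow into bank reserve accounts → +£5B.
Asset sale (to non-banks) £72 billion: the non-bank buyers' banks settle from reserves → −£72B.
Net: −11.5 + 4 + 5 − 72 = -£74.5 billion.

-£74.5 billion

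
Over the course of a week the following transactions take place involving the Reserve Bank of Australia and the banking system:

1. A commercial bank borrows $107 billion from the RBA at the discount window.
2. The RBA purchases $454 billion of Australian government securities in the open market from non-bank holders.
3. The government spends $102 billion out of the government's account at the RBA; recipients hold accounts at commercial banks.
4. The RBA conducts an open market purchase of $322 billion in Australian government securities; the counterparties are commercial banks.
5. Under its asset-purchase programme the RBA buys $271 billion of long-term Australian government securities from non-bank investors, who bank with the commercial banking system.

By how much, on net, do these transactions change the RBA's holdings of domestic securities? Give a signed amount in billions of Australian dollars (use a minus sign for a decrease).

+$1047 billion

RBA balance sheet:
  Assets:      Securities +$1047B, Loans to banks +$107B
  Liabilities: Bank reserves +$1256B, Government deposits −$102B
Commercial banking system:
  Assets:      Reserves at CB +$1256B, Securities −$322B
  Liabilities: Checkable deposits +$827B, Borrowings from CB +$107B
So the change in the RBA's holdings of domestic securities is +$1047 billion.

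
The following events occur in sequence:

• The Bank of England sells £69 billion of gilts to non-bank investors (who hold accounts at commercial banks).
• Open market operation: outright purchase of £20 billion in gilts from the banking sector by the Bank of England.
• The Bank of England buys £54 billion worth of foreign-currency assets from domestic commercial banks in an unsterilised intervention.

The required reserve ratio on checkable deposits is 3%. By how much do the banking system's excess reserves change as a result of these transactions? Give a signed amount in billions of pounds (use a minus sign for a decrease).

+£7.07 billion

Asset sale (to non-banks) £69 billion: reserves −£69B, deposits −£69B.
OMO purchase (from banks) £20 billion: reserves +£20B, deposits 0.
FX purchase £54 billion: reserves +£54B, deposits 0.
Totals: Δreserves = +£5B, Δdeposits = −£69B.
Δrequired reserves = 3% × −£69B = −£2.07B.
Δexcess reserves = Δreserves − Δrequired = +£5B − (−£2.07B) = +£7.07 billion.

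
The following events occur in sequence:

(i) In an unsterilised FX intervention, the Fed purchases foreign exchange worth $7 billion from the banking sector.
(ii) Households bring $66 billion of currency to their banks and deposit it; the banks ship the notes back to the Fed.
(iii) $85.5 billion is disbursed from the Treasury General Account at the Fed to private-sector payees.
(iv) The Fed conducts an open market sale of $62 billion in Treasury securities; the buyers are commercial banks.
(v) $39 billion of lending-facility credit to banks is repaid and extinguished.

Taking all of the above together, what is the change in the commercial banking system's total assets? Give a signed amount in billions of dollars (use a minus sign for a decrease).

Fed balance sheet:
  Assets:      Securities −$62B, Loans to banks −$39B, Foreign assets +$7B
  Liabilities: Bank reserves +$57.5B, Currency in circulation −$66B, Government deposits −$85.5B
Commercial banking system:
  Assets:      Reserves at CB +$57.5B, Securities +$62B, Foreign assets −$7B
  Liabilities: Checkable deposits +$151.5B, Borrowings from CB −$39B
Change in total bank assets = +$112.5 billion.

+$112.5 billion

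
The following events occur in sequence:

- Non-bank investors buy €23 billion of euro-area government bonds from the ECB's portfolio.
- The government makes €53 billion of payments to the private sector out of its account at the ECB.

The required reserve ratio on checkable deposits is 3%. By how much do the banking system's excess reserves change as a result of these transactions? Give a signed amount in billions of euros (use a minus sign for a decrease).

Asset sale (to non-banks) €23 billion: reserves −€23B, deposits −€23B.
Government spending €53 billion: reserves +€53B, deposits +€53B.
Totals: Δreserves = +€30B, Δdeposits = +€30B.
Δrequired reserves = 3% × +€30B = +€0.9B.
Δexcess reserves = Δreserves − Δrequired = +€30B − (+€0.9B) = +€29.1 billion.

+€29.1 billion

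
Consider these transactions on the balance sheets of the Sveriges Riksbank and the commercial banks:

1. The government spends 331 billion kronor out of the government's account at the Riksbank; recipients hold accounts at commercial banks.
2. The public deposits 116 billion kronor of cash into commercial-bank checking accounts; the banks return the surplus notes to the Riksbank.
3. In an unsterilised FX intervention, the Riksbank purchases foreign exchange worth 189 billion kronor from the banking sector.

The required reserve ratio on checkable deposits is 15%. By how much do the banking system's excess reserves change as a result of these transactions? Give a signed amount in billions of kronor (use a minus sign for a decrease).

+568.95 billion

Government spending 331 billion kronor: reserves +331B, deposits +331B.
Currency deposit 116 billion kronor: reserves +116B, deposits +116B.
FX purchase 189 billion kronor: reserves +189B, deposits 0.
Totals: Δreserves = +636B, Δdeposits = +447B.
Δrequired reserves = 15% × +447B = +67.05B.
Δexcess reserves = Δreserves − Δrequired = +636B − (+67.05B) = +568.95 billion.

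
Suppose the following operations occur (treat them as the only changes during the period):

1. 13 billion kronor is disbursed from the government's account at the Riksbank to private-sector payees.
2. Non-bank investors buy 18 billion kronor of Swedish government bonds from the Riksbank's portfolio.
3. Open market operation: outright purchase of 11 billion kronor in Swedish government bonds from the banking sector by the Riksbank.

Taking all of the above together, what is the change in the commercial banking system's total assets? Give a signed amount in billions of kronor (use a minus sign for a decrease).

Government spending 13 billion kronor: bank balance sheets expand → +13B.
Asset sale (to non-banks) 18 billion kronor: bank balance sheets shrink → −18B.
OMO purchase (from banks) 11 billion kronor: just an asset swap on bank balance sheets → 0.
Net: 13 − 18 + 0 = -5 billion.

-5 billion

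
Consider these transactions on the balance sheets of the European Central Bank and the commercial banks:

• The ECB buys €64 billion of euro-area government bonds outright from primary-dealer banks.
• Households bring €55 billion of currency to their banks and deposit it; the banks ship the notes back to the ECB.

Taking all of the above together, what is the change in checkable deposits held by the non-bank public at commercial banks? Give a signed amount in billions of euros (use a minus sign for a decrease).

ECB balance sheet:
  Assets:      Securities +€64B
  Liabilities: Bank reserves +€119B, Currency in circulation −€55B
Commercial banking system:
  Assets:      Reserves at CB +€119B, Securities −€64B
  Liabilities: Checkable deposits +€55B
So the change in checkable deposits held by the non-bank public at commercial banks is +€55 billion.

+€55 billion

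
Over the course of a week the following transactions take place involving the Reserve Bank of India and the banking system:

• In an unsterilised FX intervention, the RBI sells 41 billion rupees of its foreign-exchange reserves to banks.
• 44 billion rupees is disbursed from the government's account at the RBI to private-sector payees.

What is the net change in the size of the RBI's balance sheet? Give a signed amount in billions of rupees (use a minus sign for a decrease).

RBI balance sheet:
  Assets:      Foreign assets −41B
  Liabilities: Bank reserves +3B, Government deposits −44B
Change in total RBI assets = -41 billion.

-41 billion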